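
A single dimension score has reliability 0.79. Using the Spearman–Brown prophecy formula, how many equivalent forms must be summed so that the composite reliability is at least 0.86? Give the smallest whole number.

k ≥ ρ*(1−ρ₁)/(ρ₁(1−ρ*)) = 0.86·0.21 / (0.79·0.14) = 1.633.
Smallest integer k = 2.

2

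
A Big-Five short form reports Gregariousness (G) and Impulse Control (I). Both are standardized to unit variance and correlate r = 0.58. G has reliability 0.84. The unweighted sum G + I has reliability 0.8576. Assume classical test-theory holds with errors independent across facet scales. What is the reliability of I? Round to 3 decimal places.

0.710

Var(G+I) = 2 + 2·0.58 = 3.160.
True-score variance = ρ_G + ρ_I + 2·0.58, so 0.8576 = (0.84 + ρ_I + 1.16) / 3.160.
ρ_I = 0.8576·3.160 − 0.84 − 1.16 = 0.710.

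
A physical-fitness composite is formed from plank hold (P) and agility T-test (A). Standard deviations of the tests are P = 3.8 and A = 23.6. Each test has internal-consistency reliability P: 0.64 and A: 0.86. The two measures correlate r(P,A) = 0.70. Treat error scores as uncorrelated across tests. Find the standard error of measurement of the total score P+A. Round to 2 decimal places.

9.12

Var(total) = 571.4 + 125.552 = 696.952.
True-score variance = 488.227 + 125.552 = 613.779, so reliability = 0.8807.
Error variance = 696.952 − 613.779 = 83.1728; SEM = √83.1728 = 9.12.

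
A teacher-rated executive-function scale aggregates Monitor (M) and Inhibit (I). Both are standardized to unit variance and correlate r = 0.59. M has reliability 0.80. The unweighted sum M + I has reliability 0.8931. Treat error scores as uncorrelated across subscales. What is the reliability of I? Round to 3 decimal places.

Var(M+I) = 2 + 2·0.59 = 3.180.
True-score variance = ρ_M + ρ_I + 2·0.59, so 0.8931 = (0.80 + ρ_I + 1.18) / 3.180.
ρ_I = 0.8931·3.180 − 0.80 − 1.18 = 0.860.

0.860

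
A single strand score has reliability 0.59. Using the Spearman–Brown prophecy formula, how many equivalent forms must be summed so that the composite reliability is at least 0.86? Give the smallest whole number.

5

k ≥ ρ*(1−ρ₁)/(ρ₁(1−ρ*)) = 0.86·0.41 / (0.59·0.14) = 4.269.
Smallest integer k = 5.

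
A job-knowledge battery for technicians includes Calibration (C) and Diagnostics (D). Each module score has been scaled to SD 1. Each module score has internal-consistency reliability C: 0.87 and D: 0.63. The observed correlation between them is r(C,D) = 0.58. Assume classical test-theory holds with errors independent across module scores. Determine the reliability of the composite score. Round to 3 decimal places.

Var(C+D) = 2 + 2·[0.58] = 2 + 1.16 = 3.16.
Because errors are independent across components, Cov(Tᵢ,Tⱼ) = Cov(Xᵢ,Xⱼ); the off-diagonal part of the true-score variance is the same as above.
True-score variance = [0.87 + 0.63] + 1.16 = 1.5 + 1.16 = 2.66.
Reliability = 2.66 / 3.16 = 0.842.

0.842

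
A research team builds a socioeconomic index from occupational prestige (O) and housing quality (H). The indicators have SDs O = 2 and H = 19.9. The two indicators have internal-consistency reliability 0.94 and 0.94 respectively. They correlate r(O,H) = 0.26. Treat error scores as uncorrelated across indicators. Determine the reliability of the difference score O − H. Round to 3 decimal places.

0.937

Var(O−H) = 2² + 19.9² − 2·2·19.9·0.26 = 400.01 − 20.696 = 379.314.
With uncorrelated errors the cross-covariances are all true-score covariance, so they carry over unchanged; only the diagonal terms shrink to ρᵢσᵢ².
True-score variance = [2²·0.94 + 19.9²·0.94] − 20.696 = 376.009 − 20.696 = 355.313.
Reliability = 355.313 / 379.314 = 0.937.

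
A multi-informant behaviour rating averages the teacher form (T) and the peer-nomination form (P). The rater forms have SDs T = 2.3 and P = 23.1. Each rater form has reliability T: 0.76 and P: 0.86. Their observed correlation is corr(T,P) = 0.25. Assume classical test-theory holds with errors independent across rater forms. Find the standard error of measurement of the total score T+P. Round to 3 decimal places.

Var(total) = 538.9 + 26.565 = 565.465.
True-score variance = 462.925 + 26.565 = 489.49, so reliability = 0.8656.
Error variance = 565.465 − 489.49 = 75.975; SEM = √75.975 = 8.716.

8.716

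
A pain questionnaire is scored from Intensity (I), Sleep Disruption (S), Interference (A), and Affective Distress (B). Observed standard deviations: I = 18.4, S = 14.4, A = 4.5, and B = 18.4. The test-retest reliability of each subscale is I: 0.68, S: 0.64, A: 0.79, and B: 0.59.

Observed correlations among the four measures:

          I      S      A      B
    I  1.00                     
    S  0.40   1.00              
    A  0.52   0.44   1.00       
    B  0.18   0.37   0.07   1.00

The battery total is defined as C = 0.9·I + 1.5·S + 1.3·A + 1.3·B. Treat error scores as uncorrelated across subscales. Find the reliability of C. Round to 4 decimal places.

Var(C) = 0.9²·18.4² + 1.5²·14.4² + 1.3²·4.5² + 1.3²·18.4² + 2·[1.35·18.4·14.4·0.40 + 1.17·18.4·4.5·0.52 + 1.17·18.4·18.4·0.18 + 1.95·14.4·4.5·0.44 + 1.95·14.4·18.4·0.37 + 1.69·4.5·18.4·0.07] = 1347.18 + 1042.63 = 2389.82.
Under uncorrelated errors the observed covariances equal the true-score covariances, so only the own-variance terms attenuate.
True-score variance = [0.9²·18.4²·0.68 + 1.5²·14.4²·0.64 + 1.3²·4.5²·0.79 + 1.3²·18.4²·0.59] + 1042.63 = 849.691 + 1042.63 = 1892.33.
Reliability = 1892.33 / 2389.82 = 0.7918.

0.7918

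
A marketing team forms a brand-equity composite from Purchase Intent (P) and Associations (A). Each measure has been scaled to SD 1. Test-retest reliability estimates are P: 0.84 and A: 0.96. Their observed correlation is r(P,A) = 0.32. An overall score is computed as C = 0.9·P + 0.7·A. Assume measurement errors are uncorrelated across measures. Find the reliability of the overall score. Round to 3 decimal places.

Var(C) = 0.9² + 0.7² + 2·[0.63·0.32] = 1.3 + 0.4032 = 1.7032.
With uncorrelated errors the cross-covariances are all true-score covariance, so they carry over unchanged; only the diagonal terms shrink to ρᵢσᵢ².
True-score variance = [0.9²·0.84 + 0.7²·0.96] + 0.4032 = 1.1508 + 0.4032 = 1.554.
Reliability = 1.554 / 1.7032 = 0.912.

0.912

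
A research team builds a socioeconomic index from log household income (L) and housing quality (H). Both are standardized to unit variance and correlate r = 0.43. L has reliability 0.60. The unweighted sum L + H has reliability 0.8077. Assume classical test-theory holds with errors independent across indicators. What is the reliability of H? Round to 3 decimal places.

Var(L+H) = 2 + 2·0.43 = 2.860.
True-score variance = ρ_L + ρ_H + 2·0.43, so 0.8077 = (0.60 + ρ_H + 0.86) / 2.860.
ρ_H = 0.8077·2.860 − 0.60 − 0.86 = 0.850.

0.850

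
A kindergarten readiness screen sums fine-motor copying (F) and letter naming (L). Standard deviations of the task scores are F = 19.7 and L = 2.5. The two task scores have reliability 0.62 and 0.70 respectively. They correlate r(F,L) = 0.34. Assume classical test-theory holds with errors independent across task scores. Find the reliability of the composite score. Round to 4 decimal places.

Var(F+L) = 19.7² + 2.5² + 2·[19.7·2.5·0.34] = 394.34 + 33.49 = 427.83.
Because errors are independent across components, Cov(Tᵢ,Tⱼ) = Cov(Xᵢ,Xⱼ); the off-diagonal part of the true-score variance is the same as above.
True-score variance = [19.7²·0.62 + 2.5²·0.70] + 33.49 = 244.991 + 33.49 = 278.481.
Reliability = 278.481 / 427.83 = 0.6509.

0.6509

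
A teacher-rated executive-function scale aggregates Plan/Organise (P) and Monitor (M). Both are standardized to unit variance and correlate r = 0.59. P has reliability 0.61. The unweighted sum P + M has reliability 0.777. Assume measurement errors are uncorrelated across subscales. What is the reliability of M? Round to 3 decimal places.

Var(P+M) = 2 + 2·0.59 = 3.180.
True-score variance = ρ_P + ρ_M + 2·0.59, so 0.777 = (0.61 + ρ_M + 1.18) / 3.180.
ρ_M = 0.777·3.180 − 0.61 − 1.18 = 0.681.

0.681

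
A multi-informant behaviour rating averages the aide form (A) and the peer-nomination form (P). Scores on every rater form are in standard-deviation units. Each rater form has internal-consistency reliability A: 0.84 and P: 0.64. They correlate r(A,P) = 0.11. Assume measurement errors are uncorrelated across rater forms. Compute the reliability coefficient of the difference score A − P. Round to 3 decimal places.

0.708

Var(A−P) = 1 + 1 − 2·0.11 = 2 − 0.22 = 1.78.
With uncorrelated errors the cross-covariances are all true-score covariance, so they carry over unchanged; only the diagonal terms shrink to ρᵢσᵢ².
True-score variance = [0.84 + 0.64] − 0.22 = 1.48 − 0.22 = 1.26.
Reliability = 1.26 / 1.78 = 0.708.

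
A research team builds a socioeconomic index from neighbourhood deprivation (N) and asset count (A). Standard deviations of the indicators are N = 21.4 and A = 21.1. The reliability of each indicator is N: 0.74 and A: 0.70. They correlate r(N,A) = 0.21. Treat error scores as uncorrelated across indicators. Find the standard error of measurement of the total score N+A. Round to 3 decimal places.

15.894

Var(total) = 903.17 + 189.647 = 1092.82.
True-score variance = 650.537 + 189.647 = 840.184, so reliability = 0.7688.
Error variance = 1092.82 − 840.184 = 252.633; SEM = √252.633 = 15.894.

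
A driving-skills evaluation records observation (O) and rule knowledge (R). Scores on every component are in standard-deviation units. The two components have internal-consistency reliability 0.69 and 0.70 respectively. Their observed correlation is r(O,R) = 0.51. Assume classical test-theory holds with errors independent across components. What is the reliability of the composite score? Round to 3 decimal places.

0.798

Var(O+R) = 2 + 2·[0.51] = 2 + 1.02 = 3.02.
With uncorrelated errors the cross-covariances are all true-score covariance, so they carry over unchanged; only the diagonal terms shrink to ρᵢσᵢ².
True-score variance = [0.69 + 0.70] + 1.02 = 1.39 + 1.02 = 2.41.
Reliability = 2.41 / 3.02 = 0.798.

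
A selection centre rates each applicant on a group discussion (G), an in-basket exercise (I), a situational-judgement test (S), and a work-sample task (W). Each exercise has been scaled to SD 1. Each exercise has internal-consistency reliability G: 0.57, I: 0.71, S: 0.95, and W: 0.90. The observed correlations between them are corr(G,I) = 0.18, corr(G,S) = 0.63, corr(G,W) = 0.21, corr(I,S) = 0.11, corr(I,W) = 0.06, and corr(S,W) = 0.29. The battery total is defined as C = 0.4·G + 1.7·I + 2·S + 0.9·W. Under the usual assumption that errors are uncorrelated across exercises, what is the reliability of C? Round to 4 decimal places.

0.8943

Var(C) = 0.4² + 1.7² + 2² + 0.9² + 2·[0.68·0.18 + 0.8·0.63 + 0.36·0.21 + 3.4·0.11 + 1.53·0.06 + 1.8·0.29] = 7.86 + 3.3796 = 11.2396.
Under uncorrelated errors the observed covariances equal the true-score covariances, so only the own-variance terms attenuate.
True-score variance = [0.4²·0.57 + 1.7²·0.71 + 2²·0.95 + 0.9²·0.90] + 3.3796 = 6.6721 + 3.3796 = 10.0517.
Reliability = 10.0517 / 11.2396 = 0.8943.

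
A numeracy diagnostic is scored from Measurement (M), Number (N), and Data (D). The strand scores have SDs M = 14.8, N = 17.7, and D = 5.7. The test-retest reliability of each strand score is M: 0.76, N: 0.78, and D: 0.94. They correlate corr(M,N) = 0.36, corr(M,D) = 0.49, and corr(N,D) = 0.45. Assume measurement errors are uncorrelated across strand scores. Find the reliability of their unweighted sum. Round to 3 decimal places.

0.867

Var(M+N+D) = 14.8² + 17.7² + 5.7² + 2·[14.8·17.7·0.36 + 14.8·5.7·0.49 + 17.7·5.7·0.45] = 564.82 + 362.085 = 926.905.
Because errors are independent across components, Cov(Tᵢ,Tⱼ) = Cov(Xᵢ,Xⱼ); the off-diagonal part of the true-score variance is the same as above.
True-score variance = [14.8²·0.76 + 17.7²·0.78 + 5.7²·0.94] + 362.085 = 441.377 + 362.085 = 803.462.
Reliability = 803.462 / 926.905 = 0.867.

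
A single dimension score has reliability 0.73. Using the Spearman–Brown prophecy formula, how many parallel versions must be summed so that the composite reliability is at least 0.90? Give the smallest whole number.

k ≥ ρ*(1−ρ₁)/(ρ₁(1−ρ*)) = 0.90·0.27 / (0.73·0.10) = 3.329.
Smallest integer k = 4.

4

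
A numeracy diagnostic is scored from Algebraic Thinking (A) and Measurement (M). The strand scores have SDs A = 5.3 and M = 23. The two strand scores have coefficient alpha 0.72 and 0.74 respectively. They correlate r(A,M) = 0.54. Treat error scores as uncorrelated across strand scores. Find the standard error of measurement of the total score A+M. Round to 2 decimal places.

Var(total) = 557.09 + 131.652 = 688.742.
True-score variance = 411.685 + 131.652 = 543.337, so reliability = 0.7889.
Error variance = 688.742 − 543.337 = 145.405; SEM = √145.405 = 12.06.

12.06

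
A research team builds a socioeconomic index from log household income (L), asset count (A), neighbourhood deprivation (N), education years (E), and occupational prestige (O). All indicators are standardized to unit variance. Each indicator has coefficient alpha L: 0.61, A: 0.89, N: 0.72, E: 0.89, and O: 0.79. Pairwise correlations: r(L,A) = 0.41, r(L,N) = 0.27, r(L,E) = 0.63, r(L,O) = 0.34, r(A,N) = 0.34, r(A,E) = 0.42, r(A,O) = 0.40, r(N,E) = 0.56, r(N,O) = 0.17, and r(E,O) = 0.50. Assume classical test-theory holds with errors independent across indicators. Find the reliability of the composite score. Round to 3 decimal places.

Var(L+A+N+E+O) = 5 + 2·[0.41 + 0.27 + 0.63 + 0.34 + 0.34 + 0.42 + 0.40 + 0.56 + 0.17 + 0.50] = 5 + 8.08 = 13.08.
Under uncorrelated errors the observed covariances equal the true-score covariances, so only the own-variance terms attenuate.
True-score variance = [0.61 + 0.89 + 0.72 + 0.89 + 0.79] + 8.08 = 3.9 + 8.08 = 11.98.
Reliability = 11.98 / 13.08 = 0.916.

0.916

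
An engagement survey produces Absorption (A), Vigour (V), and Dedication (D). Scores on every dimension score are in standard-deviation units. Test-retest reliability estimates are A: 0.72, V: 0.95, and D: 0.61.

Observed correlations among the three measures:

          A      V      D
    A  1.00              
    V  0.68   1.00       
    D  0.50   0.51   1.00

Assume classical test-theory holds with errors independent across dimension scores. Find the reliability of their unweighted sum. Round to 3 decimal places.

0.887

Var(A+V+D) = 3 + 2·[0.68 + 0.50 + 0.51] = 3 + 3.38 = 6.38.
Because errors are independent across components, Cov(Tᵢ,Tⱼ) = Cov(Xᵢ,Xⱼ); the off-diagonal part of the true-score variance is the same as above.
True-score variance = [0.72 + 0.95 + 0.61] + 3.38 = 2.28 + 3.38 = 5.66.
Reliability = 5.66 / 6.38 = 0.887.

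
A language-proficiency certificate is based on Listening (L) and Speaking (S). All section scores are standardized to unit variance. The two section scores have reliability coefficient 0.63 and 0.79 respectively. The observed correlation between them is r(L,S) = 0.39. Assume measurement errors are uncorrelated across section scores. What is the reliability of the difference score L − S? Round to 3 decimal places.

Var(L−S) = 1 + 1 − 2·0.39 = 2 − 0.78 = 1.22.
With uncorrelated errors the cross-covariances are all true-score covariance, so they carry over unchanged; only the diagonal terms shrink to ρᵢσᵢ².
True-score variance = [0.63 + 0.79] − 0.78 = 1.42 − 0.78 = 0.64.
Reliability = 0.64 / 1.22 = 0.525.

0.525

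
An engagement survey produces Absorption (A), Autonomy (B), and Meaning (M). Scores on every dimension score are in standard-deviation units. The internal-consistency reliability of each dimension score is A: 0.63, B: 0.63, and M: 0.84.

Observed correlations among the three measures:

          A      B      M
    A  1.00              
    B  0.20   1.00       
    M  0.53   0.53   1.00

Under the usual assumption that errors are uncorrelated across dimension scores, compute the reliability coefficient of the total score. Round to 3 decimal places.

Var(A+B+M) = 3 + 2·[0.20 + 0.53 + 0.53] = 3 + 2.52 = 5.52.
Under uncorrelated errors the observed covariances equal the true-score covariances, so only the own-variance terms attenuate.
True-score variance = [0.63 + 0.63 + 0.84] + 2.52 = 2.1 + 2.52 = 4.62.
Reliability = 4.62 / 5.52 = 0.837.

0.837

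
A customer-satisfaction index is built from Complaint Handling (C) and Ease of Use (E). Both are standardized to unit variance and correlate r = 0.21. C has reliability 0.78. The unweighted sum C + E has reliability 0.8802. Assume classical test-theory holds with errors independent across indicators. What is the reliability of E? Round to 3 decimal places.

Var(C+E) = 2 + 2·0.21 = 2.420.
True-score variance = ρ_C + ρ_E + 2·0.21, so 0.8802 = (0.78 + ρ_E + 0.42) / 2.420.
ρ_E = 0.8802·2.420 − 0.78 − 0.42 = 0.930.

0.930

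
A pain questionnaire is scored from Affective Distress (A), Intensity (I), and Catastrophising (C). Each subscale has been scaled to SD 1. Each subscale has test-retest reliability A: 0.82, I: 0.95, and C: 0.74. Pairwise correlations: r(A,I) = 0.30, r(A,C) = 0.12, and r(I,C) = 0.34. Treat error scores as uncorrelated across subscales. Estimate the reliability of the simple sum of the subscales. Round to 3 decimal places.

0.892

Var(A+I+C) = 3 + 2·[0.30 + 0.12 + 0.34] = 3 + 1.52 = 4.52.
Because errors are independent across components, Cov(Tᵢ,Tⱼ) = Cov(Xᵢ,Xⱼ); the off-diagonal part of the true-score variance is the same as above.
True-score variance = [0.82 + 0.95 + 0.74] + 1.52 = 2.51 + 1.52 = 4.03.
Reliability = 4.03 / 4.52 = 0.892.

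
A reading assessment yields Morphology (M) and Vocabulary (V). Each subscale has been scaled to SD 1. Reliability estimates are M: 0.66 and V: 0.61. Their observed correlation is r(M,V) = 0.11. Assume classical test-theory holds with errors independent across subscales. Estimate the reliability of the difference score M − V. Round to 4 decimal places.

Var(M−V) = 1 + 1 − 2·0.11 = 2 − 0.22 = 1.78.
Under uncorrelated errors the observed covariances equal the true-score covariances, so only the own-variance terms attenuate.
True-score variance = [0.66 + 0.61] − 0.22 = 1.27 − 0.22 = 1.05.
Reliability = 1.05 / 1.78 = 0.5899.

0.5899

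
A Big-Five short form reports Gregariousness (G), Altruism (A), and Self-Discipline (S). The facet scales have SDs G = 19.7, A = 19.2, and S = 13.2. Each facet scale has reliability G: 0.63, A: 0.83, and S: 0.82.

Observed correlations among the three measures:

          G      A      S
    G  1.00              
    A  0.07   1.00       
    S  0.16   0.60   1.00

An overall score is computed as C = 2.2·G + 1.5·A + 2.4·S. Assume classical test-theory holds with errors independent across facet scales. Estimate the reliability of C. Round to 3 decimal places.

Var(C) = 2.2²·19.7² + 1.5²·19.2² + 2.4²·13.2² + 2·[3.3·19.7·19.2·0.07 + 5.28·19.7·13.2·0.16 + 3.6·19.2·13.2·0.60] = 3711.42 + 1708.97 = 5420.39.
Under uncorrelated errors the observed covariances equal the true-score covariances, so only the own-variance terms attenuate.
True-score variance = [2.2²·19.7²·0.63 + 1.5²·19.2²·0.83 + 2.4²·13.2²·0.82] + 1708.97 = 2694.77 + 1708.97 = 4403.74.
Reliability = 4403.74 / 5420.39 = 0.812.

0.812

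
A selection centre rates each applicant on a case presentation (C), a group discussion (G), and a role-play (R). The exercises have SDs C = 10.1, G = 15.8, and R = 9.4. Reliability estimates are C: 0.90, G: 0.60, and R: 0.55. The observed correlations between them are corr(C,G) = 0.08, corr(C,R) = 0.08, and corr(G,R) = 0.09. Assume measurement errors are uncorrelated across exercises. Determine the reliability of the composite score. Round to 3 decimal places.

Var(C+G+R) = 10.1² + 15.8² + 9.4² + 2·[10.1·15.8·0.08 + 10.1·9.4·0.08 + 15.8·9.4·0.09] = 440.01 + 67.4568 = 507.467.
Under uncorrelated errors the observed covariances equal the true-score covariances, so only the own-variance terms attenuate.
True-score variance = [10.1²·0.90 + 15.8²·0.60 + 9.4²·0.55] + 67.4568 = 290.191 + 67.4568 = 357.648.
Reliability = 357.648 / 507.467 = 0.705.

0.705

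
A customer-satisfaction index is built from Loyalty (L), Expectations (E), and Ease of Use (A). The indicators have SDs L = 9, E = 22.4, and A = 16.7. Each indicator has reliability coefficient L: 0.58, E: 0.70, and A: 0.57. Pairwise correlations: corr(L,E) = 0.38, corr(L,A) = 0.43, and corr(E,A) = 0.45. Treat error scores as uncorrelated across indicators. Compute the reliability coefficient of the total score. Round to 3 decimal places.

0.794

Var(L+E+A) = 9² + 22.4² + 16.7² + 2·[9·22.4·0.38 + 9·16.7·0.43 + 22.4·16.7·0.45] = 861.65 + 619.146 = 1480.8.
Because errors are independent across components, Cov(Tᵢ,Tⱼ) = Cov(Xᵢ,Xⱼ); the off-diagonal part of the true-score variance is the same as above.
True-score variance = [9²·0.58 + 22.4²·0.70 + 16.7²·0.57] + 619.146 = 557.179 + 619.146 = 1176.33.
Reliability = 1176.33 / 1480.8 = 0.794.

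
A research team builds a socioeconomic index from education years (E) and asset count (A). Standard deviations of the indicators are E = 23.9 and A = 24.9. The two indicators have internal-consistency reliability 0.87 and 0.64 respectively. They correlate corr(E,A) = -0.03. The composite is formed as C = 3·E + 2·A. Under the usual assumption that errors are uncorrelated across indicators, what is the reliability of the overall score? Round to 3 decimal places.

Var(C) = 3²·23.9² + 2²·24.9² + 2·[6·23.9·24.9·(-0.03)] = 7620.93 − 214.24 = 7406.69.
Because errors are independent across components, Cov(Tᵢ,Tⱼ) = Cov(Xᵢ,Xⱼ); the off-diagonal part of the true-score variance is the same as above.
True-score variance = [3²·23.9²·0.87 + 2²·24.9²·0.64] − 214.24 = 6059.8 − 214.24 = 5845.56.
Reliability = 5845.56 / 7406.69 = 0.789.

0.789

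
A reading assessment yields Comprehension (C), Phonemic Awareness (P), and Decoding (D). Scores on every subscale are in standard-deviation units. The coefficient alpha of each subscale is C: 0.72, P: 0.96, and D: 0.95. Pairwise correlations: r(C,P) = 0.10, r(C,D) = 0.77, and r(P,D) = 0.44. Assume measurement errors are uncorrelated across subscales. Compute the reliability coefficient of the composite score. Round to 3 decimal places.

Var(C+P+D) = 3 + 2·[0.10 + 0.77 + 0.44] = 3 + 2.62 = 5.62.
With uncorrelated errors the cross-covariances are all true-score covariance, so they carry over unchanged; only the diagonal terms shrink to ρᵢσᵢ².
True-score variance = [0.72 + 0.96 + 0.95] + 2.62 = 2.63 + 2.62 = 5.25.
Reliability = 5.25 / 5.62 = 0.934.

0.934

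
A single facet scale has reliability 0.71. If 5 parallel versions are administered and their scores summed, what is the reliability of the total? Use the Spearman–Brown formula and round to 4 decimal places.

0.9245

ρ_k = kρ / (1 + (k−1)ρ) = 5·0.71 / (1 + 4·0.71) = 3.550 / 3.840 = 0.9245.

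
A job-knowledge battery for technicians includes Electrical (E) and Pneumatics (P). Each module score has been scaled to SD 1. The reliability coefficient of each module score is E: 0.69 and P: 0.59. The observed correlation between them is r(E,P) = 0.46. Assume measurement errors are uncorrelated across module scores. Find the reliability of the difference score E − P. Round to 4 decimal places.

0.3333

Var(E−P) = 1 + 1 − 2·0.46 = 2 − 0.92 = 1.08.
Under uncorrelated errors the observed covariances equal the true-score covariances, so only the own-variance terms attenuate.
True-score variance = [0.69 + 0.59] − 0.92 = 1.28 − 0.92 = 0.36.
Reliability = 0.36 / 1.08 = 0.3333.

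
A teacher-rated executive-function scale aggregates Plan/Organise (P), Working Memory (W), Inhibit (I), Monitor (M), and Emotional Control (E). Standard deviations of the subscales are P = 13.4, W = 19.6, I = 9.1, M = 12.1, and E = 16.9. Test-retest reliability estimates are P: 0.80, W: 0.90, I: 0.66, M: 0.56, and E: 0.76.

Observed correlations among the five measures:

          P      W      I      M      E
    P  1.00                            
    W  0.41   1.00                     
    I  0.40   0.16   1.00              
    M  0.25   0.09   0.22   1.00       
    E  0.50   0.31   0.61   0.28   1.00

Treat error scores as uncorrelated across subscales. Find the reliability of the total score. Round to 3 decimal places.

Var(P+W+I+M+E) = 13.4² + 19.6² + 9.1² + 12.1² + 16.9² + 2·[13.4·19.6·0.41 + 13.4·9.1·0.40 + 13.4·12.1·0.25 + 13.4·16.9·0.50 + 19.6·9.1·0.16 + 19.6·12.1·0.09 + 19.6·16.9·0.31 + 9.1·12.1·0.22 + 9.1·16.9·0.61 + 12.1·16.9·0.28] = 1078.55 + 1276.17 = 2354.72.
With uncorrelated errors the cross-covariances are all true-score covariance, so they carry over unchanged; only the diagonal terms shrink to ρᵢσᵢ².
True-score variance = [13.4²·0.80 + 19.6²·0.90 + 9.1²·0.66 + 12.1²·0.56 + 16.9²·0.76] + 1276.17 = 843.1 + 1276.17 = 2119.27.
Reliability = 2119.27 / 2354.72 = 0.900.

0.900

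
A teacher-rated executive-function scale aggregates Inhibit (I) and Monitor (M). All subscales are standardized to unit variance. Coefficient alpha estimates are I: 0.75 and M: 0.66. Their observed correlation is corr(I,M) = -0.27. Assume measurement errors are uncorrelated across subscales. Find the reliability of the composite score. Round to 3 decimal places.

Var(I+M) = 2 + 2·[(-0.27)] = 2 − 0.54 = 1.46.
Because errors are independent across components, Cov(Tᵢ,Tⱼ) = Cov(Xᵢ,Xⱼ); the off-diagonal part of the true-score variance is the same as above.
True-score variance = [0.75 + 0.66] − 0.54 = 1.41 − 0.54 = 0.87.
Reliability = 0.87 / 1.46 = 0.596.

0.596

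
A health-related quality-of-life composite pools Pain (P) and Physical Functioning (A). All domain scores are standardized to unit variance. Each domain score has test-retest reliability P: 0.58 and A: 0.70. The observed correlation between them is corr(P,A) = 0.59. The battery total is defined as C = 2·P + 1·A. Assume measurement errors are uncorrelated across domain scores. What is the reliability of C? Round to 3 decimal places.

Var(C) = 2² + 1 + 2·[2·0.59] = 5 + 2.36 = 7.36.
Under uncorrelated errors the observed covariances equal the true-score covariances, so only the own-variance terms attenuate.
True-score variance = [2²·0.58 + 0.70] + 2.36 = 3.02 + 2.36 = 5.38.
Reliability = 5.38 / 7.36 = 0.731.

0.731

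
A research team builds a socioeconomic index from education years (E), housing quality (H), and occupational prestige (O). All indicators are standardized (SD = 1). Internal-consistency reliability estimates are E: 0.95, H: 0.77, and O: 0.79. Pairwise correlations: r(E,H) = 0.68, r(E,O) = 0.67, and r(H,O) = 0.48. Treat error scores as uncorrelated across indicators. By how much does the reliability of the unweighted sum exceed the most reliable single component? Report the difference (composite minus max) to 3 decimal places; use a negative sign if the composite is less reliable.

Var(sum) = 3 + 3.66 = 6.66; true-score variance = 2.51 + 3.66 = 6.17; composite reliability = 0.9264.
Max component reliability = 0.9500.
Difference = 0.9264 − 0.9500 = -0.024.

-0.024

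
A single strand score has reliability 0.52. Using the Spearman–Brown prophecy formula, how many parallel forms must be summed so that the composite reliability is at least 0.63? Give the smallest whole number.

k ≥ ρ*(1−ρ₁)/(ρ₁(1−ρ*)) = 0.63·0.48 / (0.52·0.37) = 1.572.
Smallest integer k = 2.

2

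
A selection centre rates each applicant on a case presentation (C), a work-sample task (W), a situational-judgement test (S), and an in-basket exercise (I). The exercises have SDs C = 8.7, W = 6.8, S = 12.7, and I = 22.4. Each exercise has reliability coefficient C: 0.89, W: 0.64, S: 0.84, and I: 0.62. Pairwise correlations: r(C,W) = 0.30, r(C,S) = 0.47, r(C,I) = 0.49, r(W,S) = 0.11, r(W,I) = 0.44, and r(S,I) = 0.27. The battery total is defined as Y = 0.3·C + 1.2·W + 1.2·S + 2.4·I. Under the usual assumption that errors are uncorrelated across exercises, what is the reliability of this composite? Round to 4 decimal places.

Var(Y) = 0.3²·8.7² + 1.2²·6.8² + 1.2²·12.7² + 2.4²·22.4² + 2·[0.36·8.7·6.8·0.30 + 0.36·8.7·12.7·0.47 + 0.72·8.7·22.4·0.49 + 1.44·6.8·12.7·0.11 + 2.88·6.8·22.4·0.44 + 2.88·12.7·22.4·0.27] = 3195.79 + 1043.5 = 4239.29.
Because errors are independent across components, Cov(Tᵢ,Tⱼ) = Cov(Xᵢ,Xⱼ); the off-diagonal part of the true-score variance is the same as above.
True-score variance = [0.3²·8.7²·0.89 + 1.2²·6.8²·0.64 + 1.2²·12.7²·0.84 + 2.4²·22.4²·0.62] + 1043.5 = 2035.66 + 1043.5 = 3079.16.
Reliability = 3079.16 / 4239.29 = 0.7263.

0.7263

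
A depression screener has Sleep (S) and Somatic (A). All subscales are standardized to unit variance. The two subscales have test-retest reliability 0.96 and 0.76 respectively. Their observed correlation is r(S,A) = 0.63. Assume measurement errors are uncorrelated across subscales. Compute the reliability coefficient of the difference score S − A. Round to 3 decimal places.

Var(S−A) = 1 + 1 − 2·0.63 = 2 − 1.26 = 0.74.
With uncorrelated errors the cross-covariances are all true-score covariance, so they carry over unchanged; only the diagonal terms shrink to ρᵢσᵢ².
True-score variance = [0.96 + 0.76] − 1.26 = 1.72 − 1.26 = 0.46.
Reliability = 0.46 / 0.74 = 0.622.

0.622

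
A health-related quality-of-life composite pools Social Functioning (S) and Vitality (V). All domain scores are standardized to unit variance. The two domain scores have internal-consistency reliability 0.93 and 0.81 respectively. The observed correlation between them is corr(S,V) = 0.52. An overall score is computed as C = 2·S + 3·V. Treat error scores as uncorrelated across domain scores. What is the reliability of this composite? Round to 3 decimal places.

Var(C) = 2² + 3² + 2·[6·0.52] = 13 + 6.24 = 19.24.
With uncorrelated errors the cross-covariances are all true-score covariance, so they carry over unchanged; only the diagonal terms shrink to ρᵢσᵢ².
True-score variance = [2²·0.93 + 3²·0.81] + 6.24 = 11.01 + 6.24 = 17.25.
Reliability = 17.25 / 19.24 = 0.897.

0.897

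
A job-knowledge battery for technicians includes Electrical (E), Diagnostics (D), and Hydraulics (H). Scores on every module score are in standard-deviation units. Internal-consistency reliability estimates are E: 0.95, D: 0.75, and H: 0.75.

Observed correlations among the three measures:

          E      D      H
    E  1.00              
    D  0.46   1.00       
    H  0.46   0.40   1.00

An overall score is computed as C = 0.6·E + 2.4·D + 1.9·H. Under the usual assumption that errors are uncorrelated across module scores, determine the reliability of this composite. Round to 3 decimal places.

Var(C) = 0.6² + 2.4² + 1.9² + 2·[1.44·0.46 + 1.14·0.46 + 4.56·0.40] = 9.73 + 6.0216 = 15.7516.
Under uncorrelated errors the observed covariances equal the true-score covariances, so only the own-variance terms attenuate.
True-score variance = [0.6²·0.95 + 2.4²·0.75 + 1.9²·0.75] + 6.0216 = 7.3695 + 6.0216 = 13.3911.
Reliability = 13.3911 / 15.7516 = 0.850.

0.850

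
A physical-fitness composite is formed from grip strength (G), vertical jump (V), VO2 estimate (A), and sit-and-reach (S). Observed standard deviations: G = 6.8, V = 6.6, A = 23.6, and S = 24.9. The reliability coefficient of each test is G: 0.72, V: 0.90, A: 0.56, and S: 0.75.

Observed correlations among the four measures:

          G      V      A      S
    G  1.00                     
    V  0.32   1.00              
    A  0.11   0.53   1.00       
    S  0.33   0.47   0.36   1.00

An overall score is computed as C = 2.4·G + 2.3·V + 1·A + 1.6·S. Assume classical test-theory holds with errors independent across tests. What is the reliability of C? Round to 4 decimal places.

0.8503

Var(C) = 2.4²·6.8² + 2.3²·6.6² + 23.6² + 1.6²·24.9² + 2·[5.52·6.8·6.6·0.32 + 2.4·6.8·23.6·0.11 + 3.84·6.8·24.9·0.33 + 2.3·6.6·23.6·0.53 + 3.68·6.6·24.9·0.47 + 1.6·23.6·24.9·0.36] = 2640.96 + 2297.6 = 4938.56.
Because errors are independent across components, Cov(Tᵢ,Tⱼ) = Cov(Xᵢ,Xⱼ); the off-diagonal part of the true-score variance is the same as above.
True-score variance = [2.4²·6.8²·0.72 + 2.3²·6.6²·0.90 + 23.6²·0.56 + 1.6²·24.9²·0.75] + 2297.6 = 1901.47 + 2297.6 = 4199.07.
Reliability = 4199.07 / 4938.56 = 0.8503.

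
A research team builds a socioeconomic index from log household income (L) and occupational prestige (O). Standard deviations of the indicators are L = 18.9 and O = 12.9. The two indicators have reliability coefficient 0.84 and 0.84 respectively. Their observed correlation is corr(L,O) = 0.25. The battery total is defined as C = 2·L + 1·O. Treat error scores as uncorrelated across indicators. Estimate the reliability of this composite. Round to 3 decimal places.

Var(C) = 2²·18.9² + 12.9² + 2·[2·18.9·12.9·0.25] = 1595.25 + 243.81 = 1839.06.
Under uncorrelated errors the observed covariances equal the true-score covariances, so only the own-variance terms attenuate.
True-score variance = [2²·18.9²·0.84 + 12.9²·0.84] + 243.81 = 1340.01 + 243.81 = 1583.82.
Reliability = 1583.82 / 1839.06 = 0.861.

0.861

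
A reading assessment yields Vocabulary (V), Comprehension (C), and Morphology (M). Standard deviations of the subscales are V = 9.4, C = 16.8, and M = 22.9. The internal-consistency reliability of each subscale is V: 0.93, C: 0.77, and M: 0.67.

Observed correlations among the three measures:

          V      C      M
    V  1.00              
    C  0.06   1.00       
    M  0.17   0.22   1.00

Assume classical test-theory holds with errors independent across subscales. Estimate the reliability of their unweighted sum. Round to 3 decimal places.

Var(V+C+M) = 9.4² + 16.8² + 22.9² + 2·[9.4·16.8·0.06 + 9.4·22.9·0.17 + 16.8·22.9·0.22] = 895.01 + 261.416 = 1156.43.
Because errors are independent across components, Cov(Tᵢ,Tⱼ) = Cov(Xᵢ,Xⱼ); the off-diagonal part of the true-score variance is the same as above.
True-score variance = [9.4²·0.93 + 16.8²·0.77 + 22.9²·0.67] + 261.416 = 650.854 + 261.416 = 912.27.
Reliability = 912.27 / 1156.43 = 0.789.

0.789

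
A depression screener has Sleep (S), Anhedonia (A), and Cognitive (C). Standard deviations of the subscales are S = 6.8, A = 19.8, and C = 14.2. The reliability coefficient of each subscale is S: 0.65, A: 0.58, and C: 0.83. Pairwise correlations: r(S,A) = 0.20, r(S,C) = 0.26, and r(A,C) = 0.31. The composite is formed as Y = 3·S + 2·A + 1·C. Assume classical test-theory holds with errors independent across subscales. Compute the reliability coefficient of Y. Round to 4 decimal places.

0.7213

Var(Y) = 3²·6.8² + 2²·19.8² + 14.2² + 2·[6·6.8·19.8·0.20 + 3·6.8·14.2·0.26 + 2·19.8·14.2·0.31] = 2185.96 + 822.408 = 3008.37.
With uncorrelated errors the cross-covariances are all true-score covariance, so they carry over unchanged; only the diagonal terms shrink to ρᵢσᵢ².
True-score variance = [3²·6.8²·0.65 + 2²·19.8²·0.58 + 14.2²·0.83] + 822.408 = 1347.4 + 822.408 = 2169.81.
Reliability = 2169.81 / 3008.37 = 0.7213.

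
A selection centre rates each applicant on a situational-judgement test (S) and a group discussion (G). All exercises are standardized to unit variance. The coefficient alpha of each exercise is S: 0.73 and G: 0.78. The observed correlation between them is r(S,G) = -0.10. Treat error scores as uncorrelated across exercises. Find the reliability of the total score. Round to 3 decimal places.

Var(S+G) = 2 + 2·[(-0.10)] = 2 − 0.2 = 1.8.
Under uncorrelated errors the observed covariances equal the true-score covariances, so only the own-variance terms attenuate.
True-score variance = [0.73 + 0.78] − 0.2 = 1.51 − 0.2 = 1.31.
Reliability = 1.31 / 1.8 = 0.728.

0.728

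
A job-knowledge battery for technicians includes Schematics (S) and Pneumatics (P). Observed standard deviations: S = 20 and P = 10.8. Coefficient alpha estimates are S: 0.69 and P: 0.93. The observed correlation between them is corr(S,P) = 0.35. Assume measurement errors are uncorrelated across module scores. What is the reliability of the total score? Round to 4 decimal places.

Var(S+P) = 20² + 10.8² + 2·[20·10.8·0.35] = 516.64 + 151.2 = 667.84.
With uncorrelated errors the cross-covariances are all true-score covariance, so they carry over unchanged; only the diagonal terms shrink to ρᵢσᵢ².
True-score variance = [20²·0.69 + 10.8²·0.93] + 151.2 = 384.475 + 151.2 = 535.675.
Reliability = 535.675 / 667.84 = 0.8021.

0.8021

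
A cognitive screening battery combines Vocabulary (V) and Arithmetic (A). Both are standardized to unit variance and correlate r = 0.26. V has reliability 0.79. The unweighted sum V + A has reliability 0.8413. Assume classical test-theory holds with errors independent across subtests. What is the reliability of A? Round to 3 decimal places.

0.810

Var(V+A) = 2 + 2·0.26 = 2.520.
True-score variance = ρ_V + ρ_A + 2·0.26, so 0.8413 = (0.79 + ρ_A + 0.52) / 2.520.
ρ_A = 0.8413·2.520 − 0.79 − 0.52 = 0.810.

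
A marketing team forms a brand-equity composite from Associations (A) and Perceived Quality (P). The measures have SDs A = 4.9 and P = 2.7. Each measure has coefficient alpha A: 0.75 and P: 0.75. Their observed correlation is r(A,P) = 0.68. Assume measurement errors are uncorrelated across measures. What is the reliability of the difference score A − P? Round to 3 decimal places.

0.412

Var(A−P) = 4.9² + 2.7² − 2·4.9·2.7·0.68 = 31.3 − 17.9928 = 13.3072.
Under uncorrelated errors the observed covariances equal the true-score covariances, so only the own-variance terms attenuate.
True-score variance = [4.9²·0.75 + 2.7²·0.75] − 17.9928 = 23.475 − 17.9928 = 5.4822.
Reliability = 5.4822 / 13.3072 = 0.412.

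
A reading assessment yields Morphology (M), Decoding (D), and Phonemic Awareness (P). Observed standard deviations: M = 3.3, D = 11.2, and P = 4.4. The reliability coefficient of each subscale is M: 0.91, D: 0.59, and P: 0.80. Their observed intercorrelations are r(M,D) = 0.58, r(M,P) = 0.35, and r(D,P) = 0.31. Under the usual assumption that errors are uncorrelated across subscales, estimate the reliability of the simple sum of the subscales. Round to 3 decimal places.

0.765

Var(M+D+P) = 3.3² + 11.2² + 4.4² + 2·[3.3·11.2·0.58 + 3.3·4.4·0.35 + 11.2·4.4·0.31] = 155.69 + 83.5912 = 239.281.
Under uncorrelated errors the observed covariances equal the true-score covariances, so only the own-variance terms attenuate.
True-score variance = [3.3²·0.91 + 11.2²·0.59 + 4.4²·0.80] + 83.5912 = 99.4075 + 83.5912 = 182.999.
Reliability = 182.999 / 239.281 = 0.765.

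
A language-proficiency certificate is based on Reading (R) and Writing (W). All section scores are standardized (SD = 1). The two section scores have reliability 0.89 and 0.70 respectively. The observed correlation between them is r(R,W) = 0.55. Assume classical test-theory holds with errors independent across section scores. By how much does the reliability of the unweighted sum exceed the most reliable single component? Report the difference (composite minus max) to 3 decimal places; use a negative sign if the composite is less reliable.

Var(sum) = 2 + 1.1 = 3.1; true-score variance = 1.59 + 1.1 = 2.69; composite reliability = 0.8677.
Max component reliability = 0.8900.
Difference = 0.8677 − 0.8900 = -0.022.

-0.022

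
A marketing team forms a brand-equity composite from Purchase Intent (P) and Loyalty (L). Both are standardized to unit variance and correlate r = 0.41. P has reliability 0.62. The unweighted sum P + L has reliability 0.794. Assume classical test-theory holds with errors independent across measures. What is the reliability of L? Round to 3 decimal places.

0.799

Var(P+L) = 2 + 2·0.41 = 2.820.
True-score variance = ρ_P + ρ_L + 2·0.41, so 0.794 = (0.62 + ρ_L + 0.82) / 2.820.
ρ_L = 0.794·2.820 − 0.62 − 0.82 = 0.799.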